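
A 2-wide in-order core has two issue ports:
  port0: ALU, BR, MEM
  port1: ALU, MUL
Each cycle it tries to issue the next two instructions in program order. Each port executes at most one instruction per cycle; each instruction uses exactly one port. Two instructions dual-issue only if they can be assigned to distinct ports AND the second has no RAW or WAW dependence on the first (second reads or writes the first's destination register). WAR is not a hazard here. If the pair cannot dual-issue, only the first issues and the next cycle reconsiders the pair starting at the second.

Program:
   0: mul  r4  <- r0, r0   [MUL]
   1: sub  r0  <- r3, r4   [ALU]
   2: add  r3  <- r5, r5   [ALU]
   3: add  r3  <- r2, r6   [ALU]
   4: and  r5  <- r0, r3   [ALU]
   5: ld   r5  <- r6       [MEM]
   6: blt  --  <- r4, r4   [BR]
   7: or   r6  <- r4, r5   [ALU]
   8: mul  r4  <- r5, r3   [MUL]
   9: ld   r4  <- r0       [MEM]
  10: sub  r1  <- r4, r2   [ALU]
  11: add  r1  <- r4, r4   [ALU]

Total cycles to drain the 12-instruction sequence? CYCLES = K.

CYCLES = 10

0. mul @i0  | RAW r4
1. sub+add @i1,i2  | 2-wide
2. add @i3  | RAW r3
3. and @i4  | WAW r5
4. ld @i5  | no-port MEM/BR
5. blt+or @i6,i7  | 2-wide
6. mul @i8  | WAW r4
7. ld @i9  | RAW r4
8. sub @i10  | WAW r1
9. add @i11  | tail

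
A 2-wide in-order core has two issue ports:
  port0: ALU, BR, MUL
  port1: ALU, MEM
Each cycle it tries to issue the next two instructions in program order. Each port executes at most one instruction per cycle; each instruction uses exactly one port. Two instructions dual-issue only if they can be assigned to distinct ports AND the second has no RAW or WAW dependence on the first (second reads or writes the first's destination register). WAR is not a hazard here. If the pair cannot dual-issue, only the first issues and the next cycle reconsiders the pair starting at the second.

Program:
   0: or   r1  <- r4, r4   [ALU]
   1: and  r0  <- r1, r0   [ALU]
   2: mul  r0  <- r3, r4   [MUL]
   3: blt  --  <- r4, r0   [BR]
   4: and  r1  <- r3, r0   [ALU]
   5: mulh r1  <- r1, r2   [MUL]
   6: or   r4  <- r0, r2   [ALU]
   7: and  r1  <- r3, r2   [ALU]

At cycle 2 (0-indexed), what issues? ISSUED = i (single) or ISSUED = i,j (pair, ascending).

ISSUED = 2

#0 head=0: or.ALU i0 RAW r1
#1 head=1: and.ALU i1 WAW r0
#2 head=2: mul.MUL i2 no-port MUL/BR
#3 head=3: blt.BR;and.ALU i3&i4 dual
#4 head=5: mulh.MUL;or.ALU i5&i6 dual
#5 head=7: and.ALU i7 tail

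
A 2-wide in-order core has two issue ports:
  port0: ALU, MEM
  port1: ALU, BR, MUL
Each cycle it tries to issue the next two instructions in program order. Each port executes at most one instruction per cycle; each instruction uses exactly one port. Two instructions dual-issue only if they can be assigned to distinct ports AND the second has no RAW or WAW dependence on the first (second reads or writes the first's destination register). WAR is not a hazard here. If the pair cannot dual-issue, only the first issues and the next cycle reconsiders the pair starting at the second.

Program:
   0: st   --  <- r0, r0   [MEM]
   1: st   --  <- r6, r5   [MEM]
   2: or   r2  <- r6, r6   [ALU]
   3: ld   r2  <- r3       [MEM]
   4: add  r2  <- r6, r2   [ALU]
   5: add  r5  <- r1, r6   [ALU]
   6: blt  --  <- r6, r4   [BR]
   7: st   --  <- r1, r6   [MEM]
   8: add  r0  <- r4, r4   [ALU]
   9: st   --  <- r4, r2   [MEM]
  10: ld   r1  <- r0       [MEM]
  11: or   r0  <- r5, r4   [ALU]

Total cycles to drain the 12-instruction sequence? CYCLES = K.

CYCLES = 7

  cy0 -> i0 (st.MEM) no-port MEM/MEM
  cy1 -> i1,i2 (st.MEM;or.ALU) dual
  cy2 -> i3 (ld.MEM) RAW+WAW r2
  cy3 -> i4,i5 (add.ALU;add.ALU) dual
  cy4 -> i6,i7 (blt.BR;st.MEM) dual
  cy5 -> i8,i9 (add.ALU;st.MEM) dual
  cy6 -> i10,i11 (ld.MEM;or.ALU) dual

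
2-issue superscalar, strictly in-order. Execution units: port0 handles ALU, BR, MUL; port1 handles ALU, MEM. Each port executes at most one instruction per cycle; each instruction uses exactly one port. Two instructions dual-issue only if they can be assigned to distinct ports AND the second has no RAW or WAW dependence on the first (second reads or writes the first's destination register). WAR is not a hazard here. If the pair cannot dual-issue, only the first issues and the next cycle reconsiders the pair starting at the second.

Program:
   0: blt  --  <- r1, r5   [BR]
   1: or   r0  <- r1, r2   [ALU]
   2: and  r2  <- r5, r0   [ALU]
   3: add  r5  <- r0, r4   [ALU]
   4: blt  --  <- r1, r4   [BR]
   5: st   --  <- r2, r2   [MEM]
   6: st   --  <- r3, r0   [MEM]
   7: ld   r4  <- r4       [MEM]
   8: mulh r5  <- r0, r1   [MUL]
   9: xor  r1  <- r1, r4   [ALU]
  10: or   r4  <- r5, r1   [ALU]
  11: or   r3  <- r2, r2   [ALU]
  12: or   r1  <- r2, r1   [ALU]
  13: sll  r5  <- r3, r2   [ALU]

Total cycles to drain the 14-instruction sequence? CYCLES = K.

CYCLES = 8

t=0 i0,i1:blt/or ; dual
t=1 i2,i3:and/add ; dual
t=2 i4,i5:blt/st ; dual
t=3 i6:st ; no-port MEM/MEM
t=4 i7,i8:ld/mulh ; dual
t=5 i9:xor ; RAW r1
t=6 i10,i11:or/or ; dual
t=7 i12,i13:or/sll ; dual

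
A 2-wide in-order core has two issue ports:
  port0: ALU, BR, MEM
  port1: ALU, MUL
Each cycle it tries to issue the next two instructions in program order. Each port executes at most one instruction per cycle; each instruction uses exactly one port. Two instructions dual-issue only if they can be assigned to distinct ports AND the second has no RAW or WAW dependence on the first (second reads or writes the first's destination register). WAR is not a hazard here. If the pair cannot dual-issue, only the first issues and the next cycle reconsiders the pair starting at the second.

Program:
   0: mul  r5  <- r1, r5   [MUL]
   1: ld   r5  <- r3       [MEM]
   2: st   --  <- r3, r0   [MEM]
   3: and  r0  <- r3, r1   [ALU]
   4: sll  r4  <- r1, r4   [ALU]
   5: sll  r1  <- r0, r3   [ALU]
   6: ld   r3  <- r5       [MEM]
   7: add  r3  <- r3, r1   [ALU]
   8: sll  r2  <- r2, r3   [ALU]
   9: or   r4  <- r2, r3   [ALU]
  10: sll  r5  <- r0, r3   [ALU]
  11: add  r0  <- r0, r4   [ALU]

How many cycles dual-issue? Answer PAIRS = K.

  cy0 -> i0 (mul.MUL) WAW r5
  cy1 -> i1 (ld.MEM) no-port MEM/MEM
  cy2 -> i2/i3 (st.MEM and.ALU) pair
  cy3 -> i4/i5 (sll.ALU sll.ALU) pair
  cy4 -> i6 (ld.MEM) RAW+WAW r3
  cy5 -> i7 (add.ALU) RAW r3
  cy6 -> i8 (sll.ALU) RAW r2
  cy7 -> i9/i10 (or.ALU sll.ALU) pair
  cy8 -> i11 (add.ALU) tail

PAIRS = 3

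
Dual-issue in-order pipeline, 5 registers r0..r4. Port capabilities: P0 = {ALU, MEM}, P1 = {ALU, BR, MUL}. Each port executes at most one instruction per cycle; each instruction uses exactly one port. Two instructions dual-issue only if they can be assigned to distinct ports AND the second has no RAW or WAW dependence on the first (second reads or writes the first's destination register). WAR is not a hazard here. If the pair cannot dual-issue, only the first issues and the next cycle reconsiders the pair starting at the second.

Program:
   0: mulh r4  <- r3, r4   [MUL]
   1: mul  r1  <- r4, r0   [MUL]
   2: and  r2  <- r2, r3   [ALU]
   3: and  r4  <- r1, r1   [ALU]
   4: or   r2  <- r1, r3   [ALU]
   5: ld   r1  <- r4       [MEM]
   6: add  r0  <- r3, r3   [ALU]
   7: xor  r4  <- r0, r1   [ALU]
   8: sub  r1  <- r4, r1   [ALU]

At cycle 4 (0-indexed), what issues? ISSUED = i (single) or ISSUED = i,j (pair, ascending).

ISSUED = 7

0. mulh.MUL @i0  | no-port MUL/MUL
1. mul.MUL+and.ALU @i1+i2  | pair
2. and.ALU+or.ALU @i3+i4  | pair
3. ld.MEM+add.ALU @i5+i6  | pair
4. xor.ALU @i7  | RAW r4
5. sub.ALU @i8  | tail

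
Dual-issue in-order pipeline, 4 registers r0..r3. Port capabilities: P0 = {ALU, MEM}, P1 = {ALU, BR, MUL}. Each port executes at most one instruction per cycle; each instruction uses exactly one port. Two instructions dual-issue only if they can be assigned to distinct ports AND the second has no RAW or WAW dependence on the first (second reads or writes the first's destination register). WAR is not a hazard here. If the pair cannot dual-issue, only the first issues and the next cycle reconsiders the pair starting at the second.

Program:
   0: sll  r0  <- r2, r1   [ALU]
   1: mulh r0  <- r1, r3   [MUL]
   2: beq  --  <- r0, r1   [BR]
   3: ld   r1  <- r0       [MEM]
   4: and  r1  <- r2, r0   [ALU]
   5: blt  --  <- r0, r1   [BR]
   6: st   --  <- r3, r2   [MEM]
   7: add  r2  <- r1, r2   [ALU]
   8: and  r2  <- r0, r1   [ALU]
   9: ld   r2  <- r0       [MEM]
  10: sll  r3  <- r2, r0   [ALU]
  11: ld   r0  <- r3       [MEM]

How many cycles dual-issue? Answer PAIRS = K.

[0] i0  sll  -- WAW r0
[1] i1  mulh  -- no-port MUL/BR
[2] i2/i3  beq;ld  -- 2-wide
[3] i4  and  -- RAW r1
[4] i5/i6  blt;st  -- 2-wide
[5] i7  add  -- WAW r2
[6] i8  and  -- WAW r2
[7] i9  ld  -- RAW r2
[8] i10  sll  -- RAW r3
[9] i11  ld  -- tail

PAIRS = 2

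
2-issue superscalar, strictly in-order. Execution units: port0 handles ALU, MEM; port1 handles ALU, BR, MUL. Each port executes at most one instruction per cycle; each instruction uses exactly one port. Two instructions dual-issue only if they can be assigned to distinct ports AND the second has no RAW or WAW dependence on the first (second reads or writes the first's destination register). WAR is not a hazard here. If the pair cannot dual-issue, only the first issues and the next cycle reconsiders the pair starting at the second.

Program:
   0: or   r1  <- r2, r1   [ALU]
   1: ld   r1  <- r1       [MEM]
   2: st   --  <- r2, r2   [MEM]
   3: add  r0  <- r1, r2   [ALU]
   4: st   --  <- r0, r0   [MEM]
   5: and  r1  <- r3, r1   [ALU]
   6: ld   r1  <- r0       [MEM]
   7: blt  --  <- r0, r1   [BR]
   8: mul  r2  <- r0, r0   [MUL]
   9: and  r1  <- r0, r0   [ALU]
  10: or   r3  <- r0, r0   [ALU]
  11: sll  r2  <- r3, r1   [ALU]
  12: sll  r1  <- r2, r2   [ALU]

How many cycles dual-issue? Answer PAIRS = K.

t=0 i0:or.ALU ; RAW+WAW r1
t=1 i1:ld.MEM ; no-port MEM/MEM
t=2 i2+i3:st.MEM+add.ALU ; dual
t=3 i4+i5:st.MEM+and.ALU ; dual
t=4 i6:ld.MEM ; RAW r1
t=5 i7:blt.BR ; no-port BR/MUL
t=6 i8+i9:mul.MUL+and.ALU ; dual
t=7 i10:or.ALU ; RAW r3
t=8 i11:sll.ALU ; RAW r2
t=9 i12:sll.ALU ; tail

PAIRS = 3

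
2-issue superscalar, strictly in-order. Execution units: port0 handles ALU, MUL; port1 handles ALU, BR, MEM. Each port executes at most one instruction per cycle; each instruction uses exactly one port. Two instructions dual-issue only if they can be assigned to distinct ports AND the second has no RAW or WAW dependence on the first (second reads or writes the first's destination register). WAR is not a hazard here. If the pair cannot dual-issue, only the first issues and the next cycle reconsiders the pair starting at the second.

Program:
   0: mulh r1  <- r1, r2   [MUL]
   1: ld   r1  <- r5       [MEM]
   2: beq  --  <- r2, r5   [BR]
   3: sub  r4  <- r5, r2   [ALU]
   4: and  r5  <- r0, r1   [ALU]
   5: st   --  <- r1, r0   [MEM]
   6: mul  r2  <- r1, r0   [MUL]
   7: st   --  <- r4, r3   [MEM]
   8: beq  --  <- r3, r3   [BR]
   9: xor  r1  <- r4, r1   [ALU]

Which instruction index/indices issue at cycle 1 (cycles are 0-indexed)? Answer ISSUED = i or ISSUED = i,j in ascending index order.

0. mulh.MUL @i0  | WAW r1
1. ld.MEM @i1  | no-port MEM/BR
2. beq.BR sub.ALU @i2+i3  | dual
3. and.ALU st.MEM @i4+i5  | dual
4. mul.MUL st.MEM @i6+i7  | dual
5. beq.BR xor.ALU @i8+i9  | dual

ISSUED = 1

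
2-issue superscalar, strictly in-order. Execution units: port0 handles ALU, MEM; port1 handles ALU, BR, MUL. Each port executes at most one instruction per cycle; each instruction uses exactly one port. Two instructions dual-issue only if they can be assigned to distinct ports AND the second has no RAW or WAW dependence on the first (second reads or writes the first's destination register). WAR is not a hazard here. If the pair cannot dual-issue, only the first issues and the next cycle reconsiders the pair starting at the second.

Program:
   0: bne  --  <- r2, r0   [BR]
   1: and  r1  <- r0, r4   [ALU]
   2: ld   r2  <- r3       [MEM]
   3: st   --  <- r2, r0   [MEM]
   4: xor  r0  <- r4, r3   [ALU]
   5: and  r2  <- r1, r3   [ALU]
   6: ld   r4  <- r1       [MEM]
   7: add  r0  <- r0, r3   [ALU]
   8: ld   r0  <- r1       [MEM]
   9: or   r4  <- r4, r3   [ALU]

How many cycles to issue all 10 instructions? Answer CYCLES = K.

CYCLES = 6

  cy0 -> i0,i1 (bne;and) dual
  cy1 -> i2 (ld) no-port MEM/MEM
  cy2 -> i3,i4 (st;xor) dual
  cy3 -> i5,i6 (and;ld) dual
  cy4 -> i7 (add) WAW r0
  cy5 -> i8,i9 (ld;or) dual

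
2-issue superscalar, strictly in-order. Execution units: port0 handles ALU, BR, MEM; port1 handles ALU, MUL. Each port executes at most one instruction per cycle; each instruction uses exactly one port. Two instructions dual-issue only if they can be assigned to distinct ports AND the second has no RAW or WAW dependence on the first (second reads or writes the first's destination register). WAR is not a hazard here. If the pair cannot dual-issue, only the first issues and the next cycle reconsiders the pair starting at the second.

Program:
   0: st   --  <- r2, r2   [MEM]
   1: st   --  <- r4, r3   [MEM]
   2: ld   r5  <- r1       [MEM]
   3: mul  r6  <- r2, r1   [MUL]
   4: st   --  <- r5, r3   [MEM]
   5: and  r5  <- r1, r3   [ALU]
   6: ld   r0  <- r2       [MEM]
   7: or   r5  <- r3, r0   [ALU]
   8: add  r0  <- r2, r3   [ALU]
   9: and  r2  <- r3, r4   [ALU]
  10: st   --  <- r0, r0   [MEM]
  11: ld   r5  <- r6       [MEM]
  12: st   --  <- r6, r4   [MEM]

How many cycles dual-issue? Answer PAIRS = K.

PAIRS = 4

[0] i0  st  -- no-port MEM/MEM
[1] i1  st  -- no-port MEM/MEM
[2] i2&i3  ld;mul  -- pair
[3] i4&i5  st;and  -- pair
[4] i6  ld  -- RAW r0
[5] i7&i8  or;add  -- pair
[6] i9&i10  and;st  -- pair
[7] i11  ld  -- no-port MEM/MEM
[8] i12  st  -- tail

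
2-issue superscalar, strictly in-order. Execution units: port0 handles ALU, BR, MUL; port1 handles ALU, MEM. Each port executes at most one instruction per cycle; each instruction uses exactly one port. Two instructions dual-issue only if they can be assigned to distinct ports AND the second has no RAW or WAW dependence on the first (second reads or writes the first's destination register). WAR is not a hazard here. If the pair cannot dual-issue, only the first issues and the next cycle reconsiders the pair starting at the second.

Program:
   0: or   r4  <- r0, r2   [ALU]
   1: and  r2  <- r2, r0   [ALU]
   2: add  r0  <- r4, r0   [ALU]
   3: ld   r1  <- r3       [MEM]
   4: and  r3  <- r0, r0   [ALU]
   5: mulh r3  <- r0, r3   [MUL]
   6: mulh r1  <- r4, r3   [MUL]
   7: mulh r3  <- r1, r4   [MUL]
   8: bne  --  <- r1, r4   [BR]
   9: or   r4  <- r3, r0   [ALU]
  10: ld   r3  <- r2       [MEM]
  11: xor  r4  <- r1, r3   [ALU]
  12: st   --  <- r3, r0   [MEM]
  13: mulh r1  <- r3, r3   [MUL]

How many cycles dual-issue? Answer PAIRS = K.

#0 head=0: or.ALU and.ALU i0+i1 pair
#1 head=2: add.ALU ld.MEM i2+i3 pair
#2 head=4: and.ALU i4 RAW+WAW r3
#3 head=5: mulh.MUL i5 no-port MUL/MUL
#4 head=6: mulh.MUL i6 no-port MUL/MUL
#5 head=7: mulh.MUL i7 no-port MUL/BR
#6 head=8: bne.BR or.ALU i8+i9 pair
#7 head=10: ld.MEM i10 RAW r3
#8 head=11: xor.ALU st.MEM i11+i12 pair
#9 head=13: mulh.MUL i13 tail

PAIRS = 4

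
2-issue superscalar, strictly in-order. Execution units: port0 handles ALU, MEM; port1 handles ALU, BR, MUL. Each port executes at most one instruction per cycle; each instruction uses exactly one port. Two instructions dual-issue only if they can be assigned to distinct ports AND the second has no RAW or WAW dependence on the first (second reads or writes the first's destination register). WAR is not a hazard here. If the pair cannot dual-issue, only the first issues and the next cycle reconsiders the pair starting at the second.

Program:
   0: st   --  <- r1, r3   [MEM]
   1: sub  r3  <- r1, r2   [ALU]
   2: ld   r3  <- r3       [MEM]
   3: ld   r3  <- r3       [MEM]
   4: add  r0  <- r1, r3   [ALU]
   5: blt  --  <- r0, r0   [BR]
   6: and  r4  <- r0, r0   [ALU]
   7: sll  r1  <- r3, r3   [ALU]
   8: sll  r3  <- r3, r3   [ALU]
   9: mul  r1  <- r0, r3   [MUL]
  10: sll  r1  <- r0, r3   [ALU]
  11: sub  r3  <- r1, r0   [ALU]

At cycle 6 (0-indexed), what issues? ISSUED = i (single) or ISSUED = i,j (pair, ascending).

t=0 i0&i1:st.MEM sub.ALU ; 2-wide
t=1 i2:ld.MEM ; no-port MEM/MEM
t=2 i3:ld.MEM ; RAW r3
t=3 i4:add.ALU ; RAW r0
t=4 i5&i6:blt.BR and.ALU ; 2-wide
t=5 i7&i8:sll.ALU sll.ALU ; 2-wide
t=6 i9:mul.MUL ; WAW r1
t=7 i10:sll.ALU ; RAW r1
t=8 i11:sub.ALU ; tail

ISSUED = 9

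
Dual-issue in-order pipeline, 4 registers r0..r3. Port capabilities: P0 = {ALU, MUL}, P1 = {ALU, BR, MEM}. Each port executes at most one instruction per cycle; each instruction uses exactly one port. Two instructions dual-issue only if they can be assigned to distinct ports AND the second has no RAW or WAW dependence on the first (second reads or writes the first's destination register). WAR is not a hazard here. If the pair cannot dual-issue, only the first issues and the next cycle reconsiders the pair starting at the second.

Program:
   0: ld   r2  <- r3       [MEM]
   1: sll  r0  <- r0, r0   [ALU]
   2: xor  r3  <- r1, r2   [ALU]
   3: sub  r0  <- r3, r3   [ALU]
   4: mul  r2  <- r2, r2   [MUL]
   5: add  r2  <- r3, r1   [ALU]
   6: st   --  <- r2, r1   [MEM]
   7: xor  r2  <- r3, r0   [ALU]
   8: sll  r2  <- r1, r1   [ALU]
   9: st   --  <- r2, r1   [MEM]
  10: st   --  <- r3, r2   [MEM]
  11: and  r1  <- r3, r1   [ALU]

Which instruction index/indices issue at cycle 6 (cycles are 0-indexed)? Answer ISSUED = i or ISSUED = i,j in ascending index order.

ISSUED = 9

0. ld.MEM;sll.ALU @i0,i1  | dual
1. xor.ALU @i2  | RAW r3
2. sub.ALU;mul.MUL @i3,i4  | dual
3. add.ALU @i5  | RAW r2
4. st.MEM;xor.ALU @i6,i7  | dual
5. sll.ALU @i8  | RAW r2
6. st.MEM @i9  | no-port MEM/MEM
7. st.MEM;and.ALU @i10,i11  | dual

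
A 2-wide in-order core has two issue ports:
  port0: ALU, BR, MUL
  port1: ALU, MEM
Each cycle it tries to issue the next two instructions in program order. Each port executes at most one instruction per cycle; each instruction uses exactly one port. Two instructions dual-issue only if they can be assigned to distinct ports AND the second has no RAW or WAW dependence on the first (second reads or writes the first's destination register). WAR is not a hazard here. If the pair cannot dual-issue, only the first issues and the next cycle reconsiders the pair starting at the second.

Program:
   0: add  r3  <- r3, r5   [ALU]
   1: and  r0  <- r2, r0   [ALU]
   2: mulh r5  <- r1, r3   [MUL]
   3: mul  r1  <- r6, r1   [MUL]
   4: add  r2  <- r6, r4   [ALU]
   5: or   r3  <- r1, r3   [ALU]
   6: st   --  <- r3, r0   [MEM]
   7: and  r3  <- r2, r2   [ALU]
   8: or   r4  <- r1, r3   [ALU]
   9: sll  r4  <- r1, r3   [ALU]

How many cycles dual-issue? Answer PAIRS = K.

PAIRS = 3

t=0 i0/i1:add and ; dual
t=1 i2:mulh ; no-port MUL/MUL
t=2 i3/i4:mul add ; dual
t=3 i5:or ; RAW r3
t=4 i6/i7:st and ; dual
t=5 i8:or ; WAW r4
t=6 i9:sll ; tail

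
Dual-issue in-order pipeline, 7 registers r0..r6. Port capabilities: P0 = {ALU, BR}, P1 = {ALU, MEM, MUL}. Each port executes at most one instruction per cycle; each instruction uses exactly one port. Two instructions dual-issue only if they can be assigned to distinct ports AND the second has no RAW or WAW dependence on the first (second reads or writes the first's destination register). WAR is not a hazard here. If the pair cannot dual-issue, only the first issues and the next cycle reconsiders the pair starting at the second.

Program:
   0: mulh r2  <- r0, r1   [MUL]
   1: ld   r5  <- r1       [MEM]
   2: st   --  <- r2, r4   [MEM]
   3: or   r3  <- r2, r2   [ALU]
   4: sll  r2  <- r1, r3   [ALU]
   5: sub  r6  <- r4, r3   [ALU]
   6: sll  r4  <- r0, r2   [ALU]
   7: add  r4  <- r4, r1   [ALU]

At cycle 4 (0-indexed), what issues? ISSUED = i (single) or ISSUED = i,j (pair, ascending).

ISSUED = 6

[0] i0  mulh.MUL  -- no-port MUL/MEM
[1] i1  ld.MEM  -- no-port MEM/MEM
[2] i2&i3  st.MEM;or.ALU  -- pair
[3] i4&i5  sll.ALU;sub.ALU  -- pair
[4] i6  sll.ALU  -- RAW+WAW r4
[5] i7  add.ALU  -- tail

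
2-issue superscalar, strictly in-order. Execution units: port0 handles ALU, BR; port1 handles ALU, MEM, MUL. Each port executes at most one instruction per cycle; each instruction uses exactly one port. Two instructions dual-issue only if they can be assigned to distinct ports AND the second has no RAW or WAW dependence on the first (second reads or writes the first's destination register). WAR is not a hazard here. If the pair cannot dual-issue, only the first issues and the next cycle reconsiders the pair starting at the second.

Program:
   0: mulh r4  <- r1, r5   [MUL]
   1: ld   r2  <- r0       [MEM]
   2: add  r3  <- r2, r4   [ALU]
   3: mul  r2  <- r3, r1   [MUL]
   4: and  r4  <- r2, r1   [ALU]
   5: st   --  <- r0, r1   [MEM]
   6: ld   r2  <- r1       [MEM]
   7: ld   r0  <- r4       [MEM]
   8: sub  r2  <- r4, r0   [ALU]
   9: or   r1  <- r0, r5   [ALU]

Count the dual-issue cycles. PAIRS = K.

PAIRS = 2

#0 head=0: mulh i0 no-port MUL/MEM
#1 head=1: ld i1 RAW r2
#2 head=2: add i2 RAW r3
#3 head=3: mul i3 RAW r2
#4 head=4: and st i4&i5 2-wide
#5 head=6: ld i6 no-port MEM/MEM
#6 head=7: ld i7 RAW r0
#7 head=8: sub or i8&i9 2-wide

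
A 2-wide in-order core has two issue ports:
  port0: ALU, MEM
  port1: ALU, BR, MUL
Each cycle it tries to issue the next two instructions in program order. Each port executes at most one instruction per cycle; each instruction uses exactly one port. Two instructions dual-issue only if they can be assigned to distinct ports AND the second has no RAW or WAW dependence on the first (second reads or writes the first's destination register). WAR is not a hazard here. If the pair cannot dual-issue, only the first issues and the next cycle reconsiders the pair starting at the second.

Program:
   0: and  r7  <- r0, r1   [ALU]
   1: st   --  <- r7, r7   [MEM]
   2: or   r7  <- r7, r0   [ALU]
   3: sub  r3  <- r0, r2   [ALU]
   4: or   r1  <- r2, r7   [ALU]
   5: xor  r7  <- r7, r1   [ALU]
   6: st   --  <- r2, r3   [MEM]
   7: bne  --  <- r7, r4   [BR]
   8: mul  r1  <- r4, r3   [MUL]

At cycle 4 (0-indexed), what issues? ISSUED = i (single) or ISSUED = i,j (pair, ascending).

ISSUED = 7

t=0 i0:and.ALU ; RAW r7
t=1 i1,i2:st.MEM/or.ALU ; dual
t=2 i3,i4:sub.ALU/or.ALU ; dual
t=3 i5,i6:xor.ALU/st.MEM ; dual
t=4 i7:bne.BR ; no-port BR/MUL
t=5 i8:mul.MUL ; tail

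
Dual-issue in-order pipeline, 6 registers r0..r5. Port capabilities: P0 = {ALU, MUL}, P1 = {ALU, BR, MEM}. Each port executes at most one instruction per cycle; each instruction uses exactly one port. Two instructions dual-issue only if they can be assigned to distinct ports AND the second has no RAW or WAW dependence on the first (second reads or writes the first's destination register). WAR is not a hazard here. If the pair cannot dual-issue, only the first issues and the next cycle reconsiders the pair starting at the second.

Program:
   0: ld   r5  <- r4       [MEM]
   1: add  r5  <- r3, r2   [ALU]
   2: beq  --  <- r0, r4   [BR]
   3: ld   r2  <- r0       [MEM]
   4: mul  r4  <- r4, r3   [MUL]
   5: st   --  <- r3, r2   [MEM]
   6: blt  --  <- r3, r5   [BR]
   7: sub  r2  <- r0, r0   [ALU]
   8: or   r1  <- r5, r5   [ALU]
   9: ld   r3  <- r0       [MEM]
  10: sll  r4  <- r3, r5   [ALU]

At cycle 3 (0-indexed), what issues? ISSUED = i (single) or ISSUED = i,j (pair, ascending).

#0 head=0: ld.MEM i0 WAW r5
#1 head=1: add.ALU/beq.BR i1+i2 pair
#2 head=3: ld.MEM/mul.MUL i3+i4 pair
#3 head=5: st.MEM i5 no-port MEM/BR
#4 head=6: blt.BR/sub.ALU i6+i7 pair
#5 head=8: or.ALU/ld.MEM i8+i9 pair
#6 head=10: sll.ALU i10 tail

ISSUED = 5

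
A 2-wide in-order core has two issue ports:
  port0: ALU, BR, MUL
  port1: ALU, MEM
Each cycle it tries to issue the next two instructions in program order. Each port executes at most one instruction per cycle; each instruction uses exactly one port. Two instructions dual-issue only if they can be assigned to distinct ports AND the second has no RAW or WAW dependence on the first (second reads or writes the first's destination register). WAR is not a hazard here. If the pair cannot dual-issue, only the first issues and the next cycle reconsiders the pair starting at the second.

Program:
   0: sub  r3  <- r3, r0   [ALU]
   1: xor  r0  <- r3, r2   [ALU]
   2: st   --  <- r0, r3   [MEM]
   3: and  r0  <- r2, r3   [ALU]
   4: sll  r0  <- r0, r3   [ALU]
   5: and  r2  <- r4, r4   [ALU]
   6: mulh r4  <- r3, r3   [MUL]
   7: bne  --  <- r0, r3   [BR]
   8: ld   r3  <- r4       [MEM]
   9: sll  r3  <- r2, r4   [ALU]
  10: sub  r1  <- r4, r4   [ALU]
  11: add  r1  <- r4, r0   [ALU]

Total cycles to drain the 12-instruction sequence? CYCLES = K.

CYCLES = 8

[0] i0  sub  -- RAW r3
[1] i1  xor  -- RAW r0
[2] i2&i3  st+and  -- dual
[3] i4&i5  sll+and  -- dual
[4] i6  mulh  -- no-port MUL/BR
[5] i7&i8  bne+ld  -- dual
[6] i9&i10  sll+sub  -- dual
[7] i11  add  -- tail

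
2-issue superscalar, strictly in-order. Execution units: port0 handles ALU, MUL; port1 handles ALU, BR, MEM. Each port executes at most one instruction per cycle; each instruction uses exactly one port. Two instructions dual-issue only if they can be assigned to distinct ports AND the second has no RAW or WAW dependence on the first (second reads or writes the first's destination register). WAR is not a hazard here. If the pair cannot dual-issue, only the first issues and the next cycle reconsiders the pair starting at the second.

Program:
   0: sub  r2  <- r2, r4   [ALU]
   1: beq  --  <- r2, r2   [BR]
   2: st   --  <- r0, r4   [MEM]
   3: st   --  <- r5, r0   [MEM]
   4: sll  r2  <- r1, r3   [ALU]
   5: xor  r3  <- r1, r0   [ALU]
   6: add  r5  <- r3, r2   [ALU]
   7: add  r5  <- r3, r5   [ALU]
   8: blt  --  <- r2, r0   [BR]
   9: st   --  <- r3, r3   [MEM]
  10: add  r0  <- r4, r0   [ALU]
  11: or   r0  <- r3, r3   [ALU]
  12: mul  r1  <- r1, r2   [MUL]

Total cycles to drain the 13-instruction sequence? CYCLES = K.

CYCLES = 9

#0 head=0: sub.ALU i0 RAW r2
#1 head=1: beq.BR i1 no-port BR/MEM
#2 head=2: st.MEM i2 no-port MEM/MEM
#3 head=3: st.MEM sll.ALU i3/i4 2-wide
#4 head=5: xor.ALU i5 RAW r3
#5 head=6: add.ALU i6 RAW+WAW r5
#6 head=7: add.ALU blt.BR i7/i8 2-wide
#7 head=9: st.MEM add.ALU i9/i10 2-wide
#8 head=11: or.ALU mul.MUL i11/i12 2-wide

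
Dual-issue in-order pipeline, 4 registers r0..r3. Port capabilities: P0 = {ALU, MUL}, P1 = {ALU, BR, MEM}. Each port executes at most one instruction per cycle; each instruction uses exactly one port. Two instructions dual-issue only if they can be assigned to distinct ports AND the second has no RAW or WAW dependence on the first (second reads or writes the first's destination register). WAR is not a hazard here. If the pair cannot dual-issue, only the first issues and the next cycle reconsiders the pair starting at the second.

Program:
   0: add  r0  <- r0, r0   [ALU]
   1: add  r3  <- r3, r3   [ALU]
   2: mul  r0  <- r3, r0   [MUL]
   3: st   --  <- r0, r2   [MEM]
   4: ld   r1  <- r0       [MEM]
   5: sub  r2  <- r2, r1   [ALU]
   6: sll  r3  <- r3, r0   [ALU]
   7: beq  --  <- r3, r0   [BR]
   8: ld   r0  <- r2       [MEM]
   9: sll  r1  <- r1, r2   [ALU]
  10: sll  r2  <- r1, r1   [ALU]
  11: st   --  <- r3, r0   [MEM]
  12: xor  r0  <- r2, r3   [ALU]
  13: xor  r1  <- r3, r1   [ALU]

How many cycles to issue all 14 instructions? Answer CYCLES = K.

CYCLES = 9

t=0 i0,i1:add+add ; dual
t=1 i2:mul ; RAW r0
t=2 i3:st ; no-port MEM/MEM
t=3 i4:ld ; RAW r1
t=4 i5,i6:sub+sll ; dual
t=5 i7:beq ; no-port BR/MEM
t=6 i8,i9:ld+sll ; dual
t=7 i10,i11:sll+st ; dual
t=8 i12,i13:xor+xor ; dual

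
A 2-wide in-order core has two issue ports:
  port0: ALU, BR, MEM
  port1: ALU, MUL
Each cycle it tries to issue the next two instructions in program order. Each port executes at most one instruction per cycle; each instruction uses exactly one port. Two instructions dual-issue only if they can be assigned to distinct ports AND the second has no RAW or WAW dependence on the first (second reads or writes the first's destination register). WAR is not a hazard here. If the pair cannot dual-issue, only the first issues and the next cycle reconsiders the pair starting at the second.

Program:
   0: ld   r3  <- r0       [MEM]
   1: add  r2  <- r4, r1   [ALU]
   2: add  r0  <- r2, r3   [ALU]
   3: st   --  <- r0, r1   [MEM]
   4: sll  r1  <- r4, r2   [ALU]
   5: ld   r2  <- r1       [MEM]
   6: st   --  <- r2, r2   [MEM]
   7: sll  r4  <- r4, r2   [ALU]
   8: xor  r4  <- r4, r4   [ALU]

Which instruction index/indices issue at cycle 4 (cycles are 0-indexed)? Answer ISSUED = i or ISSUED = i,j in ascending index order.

[0] i0/i1  ld+add  -- pair
[1] i2  add  -- RAW r0
[2] i3/i4  st+sll  -- pair
[3] i5  ld  -- no-port MEM/MEM
[4] i6/i7  st+sll  -- pair
[5] i8  xor  -- tail

ISSUED = 6,7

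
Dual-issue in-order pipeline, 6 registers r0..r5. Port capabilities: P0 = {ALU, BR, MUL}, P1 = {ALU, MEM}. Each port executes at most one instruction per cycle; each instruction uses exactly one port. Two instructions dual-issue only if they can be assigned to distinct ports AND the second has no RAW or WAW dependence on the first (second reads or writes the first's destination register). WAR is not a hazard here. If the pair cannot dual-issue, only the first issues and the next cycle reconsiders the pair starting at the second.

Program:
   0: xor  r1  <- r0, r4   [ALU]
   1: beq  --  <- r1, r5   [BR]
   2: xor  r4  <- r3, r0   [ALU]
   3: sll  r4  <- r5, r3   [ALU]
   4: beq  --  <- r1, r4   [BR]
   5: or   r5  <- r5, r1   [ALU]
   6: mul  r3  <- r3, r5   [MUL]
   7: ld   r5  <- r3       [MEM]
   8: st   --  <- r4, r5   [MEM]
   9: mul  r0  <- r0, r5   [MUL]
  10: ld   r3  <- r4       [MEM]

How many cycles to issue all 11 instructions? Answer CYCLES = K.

CYCLES = 8

t=0 i0:xor.ALU ; RAW r1
t=1 i1,i2:beq.BR+xor.ALU ; dual
t=2 i3:sll.ALU ; RAW r4
t=3 i4,i5:beq.BR+or.ALU ; dual
t=4 i6:mul.MUL ; RAW r3
t=5 i7:ld.MEM ; no-port MEM/MEM
t=6 i8,i9:st.MEM+mul.MUL ; dual
t=7 i10:ld.MEM ; tail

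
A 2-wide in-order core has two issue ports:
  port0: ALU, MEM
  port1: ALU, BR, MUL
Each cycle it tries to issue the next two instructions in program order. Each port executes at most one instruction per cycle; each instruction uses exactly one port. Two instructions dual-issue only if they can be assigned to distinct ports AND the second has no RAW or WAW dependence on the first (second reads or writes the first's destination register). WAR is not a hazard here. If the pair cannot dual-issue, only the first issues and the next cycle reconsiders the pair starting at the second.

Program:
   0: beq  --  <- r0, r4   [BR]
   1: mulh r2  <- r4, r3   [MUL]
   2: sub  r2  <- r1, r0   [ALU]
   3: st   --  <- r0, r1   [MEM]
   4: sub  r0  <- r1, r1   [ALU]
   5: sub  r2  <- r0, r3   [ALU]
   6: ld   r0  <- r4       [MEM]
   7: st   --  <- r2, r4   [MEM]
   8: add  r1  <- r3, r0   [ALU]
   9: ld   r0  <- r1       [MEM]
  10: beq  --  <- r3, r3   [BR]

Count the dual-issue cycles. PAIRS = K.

[0] i0  beq.BR  -- no-port BR/MUL
[1] i1  mulh.MUL  -- WAW r2
[2] i2&i3  sub.ALU st.MEM  -- 2-wide
[3] i4  sub.ALU  -- RAW r0
[4] i5&i6  sub.ALU ld.MEM  -- 2-wide
[5] i7&i8  st.MEM add.ALU  -- 2-wide
[6] i9&i10  ld.MEM beq.BR  -- 2-wide

PAIRS = 4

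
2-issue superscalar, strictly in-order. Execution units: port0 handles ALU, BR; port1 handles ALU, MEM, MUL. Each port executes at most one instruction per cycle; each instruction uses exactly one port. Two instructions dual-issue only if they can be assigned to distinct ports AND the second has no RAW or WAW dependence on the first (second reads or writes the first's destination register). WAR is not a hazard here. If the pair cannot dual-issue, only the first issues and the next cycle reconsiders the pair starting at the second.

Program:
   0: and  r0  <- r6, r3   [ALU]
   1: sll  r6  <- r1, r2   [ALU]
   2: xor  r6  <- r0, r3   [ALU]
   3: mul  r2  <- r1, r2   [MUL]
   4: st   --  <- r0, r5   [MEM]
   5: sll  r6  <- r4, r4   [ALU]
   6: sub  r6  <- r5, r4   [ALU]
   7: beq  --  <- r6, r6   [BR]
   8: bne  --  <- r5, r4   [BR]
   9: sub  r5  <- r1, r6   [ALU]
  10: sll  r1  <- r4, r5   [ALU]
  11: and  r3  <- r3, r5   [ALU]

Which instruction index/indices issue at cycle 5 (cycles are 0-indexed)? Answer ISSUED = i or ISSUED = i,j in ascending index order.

ISSUED = 8,9

c0: i0+i1 and;sll  pair
c1: i2+i3 xor;mul  pair
c2: i4+i5 st;sll  pair
c3: i6 sub  RAW r6
c4: i7 beq  no-port BR/BR
c5: i8+i9 bne;sub  pair
c6: i10+i11 sll;and  pair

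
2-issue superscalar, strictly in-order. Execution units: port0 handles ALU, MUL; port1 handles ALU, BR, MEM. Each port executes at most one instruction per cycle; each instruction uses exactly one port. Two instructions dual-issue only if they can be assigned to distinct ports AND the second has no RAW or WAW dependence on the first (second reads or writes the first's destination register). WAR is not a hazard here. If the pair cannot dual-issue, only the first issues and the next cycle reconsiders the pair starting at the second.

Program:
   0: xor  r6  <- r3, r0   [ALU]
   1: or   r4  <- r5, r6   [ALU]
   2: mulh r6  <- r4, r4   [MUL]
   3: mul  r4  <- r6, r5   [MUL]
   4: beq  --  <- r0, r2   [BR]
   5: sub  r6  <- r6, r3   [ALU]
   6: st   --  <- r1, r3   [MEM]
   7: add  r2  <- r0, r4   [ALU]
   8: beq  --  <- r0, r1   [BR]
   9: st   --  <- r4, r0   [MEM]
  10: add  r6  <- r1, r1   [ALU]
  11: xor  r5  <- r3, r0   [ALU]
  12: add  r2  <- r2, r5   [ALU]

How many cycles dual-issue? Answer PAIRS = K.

PAIRS = 4

0. xor @i0  | RAW r6
1. or @i1  | RAW r4
2. mulh @i2  | no-port MUL/MUL
3. mul+beq @i3/i4  | 2-wide
4. sub+st @i5/i6  | 2-wide
5. add+beq @i7/i8  | 2-wide
6. st+add @i9/i10  | 2-wide
7. xor @i11  | RAW r5
8. add @i12  | tail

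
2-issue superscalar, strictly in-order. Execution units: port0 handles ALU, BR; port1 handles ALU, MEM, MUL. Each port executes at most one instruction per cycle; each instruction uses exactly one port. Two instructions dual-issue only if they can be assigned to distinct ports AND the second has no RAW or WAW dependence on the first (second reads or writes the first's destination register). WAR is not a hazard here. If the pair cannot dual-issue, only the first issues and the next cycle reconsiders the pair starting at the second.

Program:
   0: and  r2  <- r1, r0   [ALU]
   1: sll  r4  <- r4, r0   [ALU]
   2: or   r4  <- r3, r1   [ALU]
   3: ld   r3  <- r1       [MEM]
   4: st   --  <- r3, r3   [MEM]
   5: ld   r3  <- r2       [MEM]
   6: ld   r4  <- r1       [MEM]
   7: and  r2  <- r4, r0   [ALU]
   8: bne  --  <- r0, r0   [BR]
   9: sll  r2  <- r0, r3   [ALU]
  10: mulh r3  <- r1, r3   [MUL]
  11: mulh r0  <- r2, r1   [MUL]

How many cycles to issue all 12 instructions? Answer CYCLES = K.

CYCLES = 8

#0 head=0: and.ALU sll.ALU i0,i1 dual
#1 head=2: or.ALU ld.MEM i2,i3 dual
#2 head=4: st.MEM i4 no-port MEM/MEM
#3 head=5: ld.MEM i5 no-port MEM/MEM
#4 head=6: ld.MEM i6 RAW r4
#5 head=7: and.ALU bne.BR i7,i8 dual
#6 head=9: sll.ALU mulh.MUL i9,i10 dual
#7 head=11: mulh.MUL i11 tail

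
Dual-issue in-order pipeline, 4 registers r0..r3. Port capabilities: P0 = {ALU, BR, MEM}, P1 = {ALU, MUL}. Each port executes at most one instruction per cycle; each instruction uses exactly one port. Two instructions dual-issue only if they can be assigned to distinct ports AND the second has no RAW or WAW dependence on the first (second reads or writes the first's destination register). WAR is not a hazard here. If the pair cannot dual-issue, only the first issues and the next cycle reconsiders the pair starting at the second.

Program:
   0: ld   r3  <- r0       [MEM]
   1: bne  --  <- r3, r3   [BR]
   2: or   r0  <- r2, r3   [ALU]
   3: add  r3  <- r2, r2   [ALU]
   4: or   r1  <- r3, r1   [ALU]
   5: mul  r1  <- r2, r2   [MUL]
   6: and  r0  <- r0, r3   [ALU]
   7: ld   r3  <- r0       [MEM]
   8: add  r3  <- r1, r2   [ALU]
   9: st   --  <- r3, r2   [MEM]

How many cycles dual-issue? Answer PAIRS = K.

PAIRS = 2

#0 head=0: ld.MEM i0 no-port MEM/BR
#1 head=1: bne.BR;or.ALU i1/i2 2-wide
#2 head=3: add.ALU i3 RAW r3
#3 head=4: or.ALU i4 WAW r1
#4 head=5: mul.MUL;and.ALU i5/i6 2-wide
#5 head=7: ld.MEM i7 WAW r3
#6 head=8: add.ALU i8 RAW r3
#7 head=9: st.MEM i9 tail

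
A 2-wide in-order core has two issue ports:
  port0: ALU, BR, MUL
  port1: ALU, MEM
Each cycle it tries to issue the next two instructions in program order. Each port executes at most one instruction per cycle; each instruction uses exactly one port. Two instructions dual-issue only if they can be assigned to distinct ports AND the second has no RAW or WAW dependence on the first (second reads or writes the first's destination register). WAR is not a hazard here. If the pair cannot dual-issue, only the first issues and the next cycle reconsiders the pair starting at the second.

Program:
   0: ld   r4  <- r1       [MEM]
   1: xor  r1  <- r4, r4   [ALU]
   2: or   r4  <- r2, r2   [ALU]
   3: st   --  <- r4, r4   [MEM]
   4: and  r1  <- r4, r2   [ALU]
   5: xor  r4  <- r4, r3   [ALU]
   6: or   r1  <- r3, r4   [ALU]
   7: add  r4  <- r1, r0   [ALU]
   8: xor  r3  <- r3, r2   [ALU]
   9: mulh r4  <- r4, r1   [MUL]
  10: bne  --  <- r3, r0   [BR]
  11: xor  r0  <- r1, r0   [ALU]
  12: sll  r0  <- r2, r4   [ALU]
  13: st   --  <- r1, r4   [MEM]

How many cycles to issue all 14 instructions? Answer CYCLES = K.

[0] i0  ld.MEM  -- RAW r4
[1] i1+i2  xor.ALU/or.ALU  -- 2-wide
[2] i3+i4  st.MEM/and.ALU  -- 2-wide
[3] i5  xor.ALU  -- RAW r4
[4] i6  or.ALU  -- RAW r1
[5] i7+i8  add.ALU/xor.ALU  -- 2-wide
[6] i9  mulh.MUL  -- no-port MUL/BR
[7] i10+i11  bne.BR/xor.ALU  -- 2-wide
[8] i12+i13  sll.ALU/st.MEM  -- 2-wide

CYCLES = 9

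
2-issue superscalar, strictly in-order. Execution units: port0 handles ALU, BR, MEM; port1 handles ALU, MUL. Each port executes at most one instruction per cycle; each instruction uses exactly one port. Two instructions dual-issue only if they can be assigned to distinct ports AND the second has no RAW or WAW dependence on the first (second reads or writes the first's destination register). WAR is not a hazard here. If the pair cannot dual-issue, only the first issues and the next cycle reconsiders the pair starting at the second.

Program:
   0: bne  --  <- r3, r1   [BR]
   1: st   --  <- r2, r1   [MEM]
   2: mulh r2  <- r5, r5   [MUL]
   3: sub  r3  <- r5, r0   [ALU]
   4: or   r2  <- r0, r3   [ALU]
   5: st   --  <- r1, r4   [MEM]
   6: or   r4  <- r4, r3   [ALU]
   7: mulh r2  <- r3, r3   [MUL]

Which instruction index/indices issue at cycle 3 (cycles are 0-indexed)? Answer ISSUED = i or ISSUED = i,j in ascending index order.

c0: i0 bne.BR  no-port BR/MEM
c1: i1+i2 st.MEM;mulh.MUL  pair
c2: i3 sub.ALU  RAW r3
c3: i4+i5 or.ALU;st.MEM  pair
c4: i6+i7 or.ALU;mulh.MUL  pair

ISSUED = 4,5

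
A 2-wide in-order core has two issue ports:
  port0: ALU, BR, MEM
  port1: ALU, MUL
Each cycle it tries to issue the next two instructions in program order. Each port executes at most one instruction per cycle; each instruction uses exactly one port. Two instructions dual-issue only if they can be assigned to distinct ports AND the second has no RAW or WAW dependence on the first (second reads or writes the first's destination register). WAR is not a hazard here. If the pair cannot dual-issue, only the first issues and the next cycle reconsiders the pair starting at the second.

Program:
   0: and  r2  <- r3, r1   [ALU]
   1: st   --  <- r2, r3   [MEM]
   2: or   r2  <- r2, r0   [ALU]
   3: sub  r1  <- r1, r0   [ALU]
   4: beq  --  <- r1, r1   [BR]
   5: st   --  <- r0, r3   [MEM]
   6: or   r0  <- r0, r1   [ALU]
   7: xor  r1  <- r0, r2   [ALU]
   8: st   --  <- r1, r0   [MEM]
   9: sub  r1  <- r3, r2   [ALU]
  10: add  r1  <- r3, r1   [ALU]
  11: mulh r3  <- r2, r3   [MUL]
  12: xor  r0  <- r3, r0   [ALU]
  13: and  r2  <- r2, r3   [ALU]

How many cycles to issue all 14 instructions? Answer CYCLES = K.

CYCLES = 9

  cy0 -> i0 (and) RAW r2
  cy1 -> i1&i2 (st+or) 2-wide
  cy2 -> i3 (sub) RAW r1
  cy3 -> i4 (beq) no-port BR/MEM
  cy4 -> i5&i6 (st+or) 2-wide
  cy5 -> i7 (xor) RAW r1
  cy6 -> i8&i9 (st+sub) 2-wide
  cy7 -> i10&i11 (add+mulh) 2-wide
  cy8 -> i12&i13 (xor+and) 2-wide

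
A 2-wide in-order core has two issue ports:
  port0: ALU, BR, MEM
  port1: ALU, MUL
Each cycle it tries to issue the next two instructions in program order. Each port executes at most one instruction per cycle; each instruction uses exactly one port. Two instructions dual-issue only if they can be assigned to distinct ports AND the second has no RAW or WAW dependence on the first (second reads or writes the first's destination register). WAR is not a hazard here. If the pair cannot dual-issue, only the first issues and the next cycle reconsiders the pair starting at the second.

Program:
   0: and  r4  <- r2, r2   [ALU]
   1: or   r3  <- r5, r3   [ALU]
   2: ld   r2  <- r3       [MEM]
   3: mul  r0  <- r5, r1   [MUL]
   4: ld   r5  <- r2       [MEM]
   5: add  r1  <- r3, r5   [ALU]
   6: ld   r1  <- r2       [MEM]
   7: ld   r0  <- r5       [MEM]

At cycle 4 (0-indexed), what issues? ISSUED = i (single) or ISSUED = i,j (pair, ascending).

t=0 i0&i1:and+or ; dual
t=1 i2&i3:ld+mul ; dual
t=2 i4:ld ; RAW r5
t=3 i5:add ; WAW r1
t=4 i6:ld ; no-port MEM/MEM
t=5 i7:ld ; tail

ISSUED = 6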